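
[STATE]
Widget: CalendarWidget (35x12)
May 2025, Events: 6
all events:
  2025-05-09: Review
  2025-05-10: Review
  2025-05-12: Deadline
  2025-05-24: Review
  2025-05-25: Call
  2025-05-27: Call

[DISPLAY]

              May 2025             
Mo Tu We Th Fr Sa Su               
          1  2  3  4               
 5  6  7  8  9* 10* 11             
12* 13 14 15 16 17 18              
19 20 21 22 23 24* 25*             
26 27* 28 29 30 31                 
                                   
                                   
                                   
                                   
                                   


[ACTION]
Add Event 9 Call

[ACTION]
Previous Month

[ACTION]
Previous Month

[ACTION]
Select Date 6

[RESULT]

             March 2025            
Mo Tu We Th Fr Sa Su               
                1  2               
 3  4  5 [ 6]  7  8  9             
10 11 12 13 14 15 16               
17 18 19 20 21 22 23               
24 25 26 27 28 29 30               
31                                 
                                   
                                   
                                   
                                   


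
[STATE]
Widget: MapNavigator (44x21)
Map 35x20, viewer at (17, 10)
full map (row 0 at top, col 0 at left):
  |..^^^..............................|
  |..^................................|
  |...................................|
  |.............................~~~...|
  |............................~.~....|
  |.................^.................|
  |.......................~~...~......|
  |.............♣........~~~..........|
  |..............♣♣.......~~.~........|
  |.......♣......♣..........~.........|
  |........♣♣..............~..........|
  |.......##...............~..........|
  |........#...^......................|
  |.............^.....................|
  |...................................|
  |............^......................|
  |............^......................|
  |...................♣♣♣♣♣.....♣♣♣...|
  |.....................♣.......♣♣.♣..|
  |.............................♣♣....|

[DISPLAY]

     ..^^^..............................    
     ..^................................    
     ...................................    
     .............................~~~...    
     ............................~.~....    
     .................^.................    
     .......................~~...~......    
     .............♣........~~~..........    
     ..............♣♣.......~~.~........    
     .......♣......♣..........~.........    
     ........♣♣.......@......~..........    
     .......##...............~..........    
     ........#...^......................    
     .............^.....................    
     ...................................    
     ............^......................    
     ............^......................    
     ...................♣♣♣♣♣.....♣♣♣...    
     .....................♣.......♣♣.♣..    
     .............................♣♣....    
                                            


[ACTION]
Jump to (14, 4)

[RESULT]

                                            
                                            
                                            
                                            
                                            
                                            
        ..^^^.............................. 
        ..^................................ 
        ................................... 
        .............................~~~... 
        ..............@.............~.~.... 
        .................^................. 
        .......................~~...~...... 
        .............♣........~~~.......... 
        ..............♣♣.......~~.~........ 
        .......♣......♣..........~......... 
        ........♣♣..............~.......... 
        .......##...............~.......... 
        ........#...^...................... 
        .............^..................... 
        ................................... 


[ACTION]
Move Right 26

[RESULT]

                                            
                                            
                                            
                                            
                                            
                                            
.......................                     
.......................                     
.......................                     
.................~~~...                     
................~.~...@                     
.....^.................                     
...........~~...~......                     
.♣........~~~..........                     
..♣♣.......~~.~........                     
..♣..........~.........                     
............~..........                     
............~..........                     
^......................                     
.^.....................                     
.......................                     


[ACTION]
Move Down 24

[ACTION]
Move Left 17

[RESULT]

     .......♣......♣..........~.........    
     ........♣♣..............~..........    
     .......##...............~..........    
     ........#...^......................    
     .............^.....................    
     ...................................    
     ............^......................    
     ............^......................    
     ...................♣♣♣♣♣.....♣♣♣...    
     .....................♣.......♣♣.♣..    
     .................@...........♣♣....    
                                            
                                            
                                            
                                            
                                            
                                            
                                            
                                            
                                            
                                            


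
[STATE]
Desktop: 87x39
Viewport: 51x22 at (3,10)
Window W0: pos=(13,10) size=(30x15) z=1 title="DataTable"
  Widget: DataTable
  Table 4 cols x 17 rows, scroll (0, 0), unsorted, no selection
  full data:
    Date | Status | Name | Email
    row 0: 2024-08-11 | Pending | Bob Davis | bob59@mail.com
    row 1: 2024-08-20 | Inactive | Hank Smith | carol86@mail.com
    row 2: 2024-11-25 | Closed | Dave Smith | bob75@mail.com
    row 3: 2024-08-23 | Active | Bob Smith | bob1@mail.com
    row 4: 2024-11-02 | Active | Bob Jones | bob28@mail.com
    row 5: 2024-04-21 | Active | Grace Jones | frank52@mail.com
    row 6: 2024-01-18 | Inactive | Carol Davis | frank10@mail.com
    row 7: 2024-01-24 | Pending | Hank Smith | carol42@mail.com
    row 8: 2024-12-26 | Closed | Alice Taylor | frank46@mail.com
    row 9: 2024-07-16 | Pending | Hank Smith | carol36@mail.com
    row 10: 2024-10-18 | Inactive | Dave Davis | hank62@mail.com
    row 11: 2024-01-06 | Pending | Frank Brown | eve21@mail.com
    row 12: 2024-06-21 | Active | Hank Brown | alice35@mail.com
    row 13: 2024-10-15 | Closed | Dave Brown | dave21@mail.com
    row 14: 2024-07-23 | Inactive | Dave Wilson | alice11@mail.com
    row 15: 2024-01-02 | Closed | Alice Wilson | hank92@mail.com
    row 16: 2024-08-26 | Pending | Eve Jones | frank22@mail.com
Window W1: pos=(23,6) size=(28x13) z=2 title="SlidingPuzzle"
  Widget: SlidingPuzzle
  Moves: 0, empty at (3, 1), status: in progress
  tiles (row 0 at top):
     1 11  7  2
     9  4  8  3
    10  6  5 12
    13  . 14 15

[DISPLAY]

          ┏━━━━━━━━━┃│  1 │ 11 │  7 │  2 │     ┃   
          ┃ DataTabl┃├────┼────┼────┼────┤     ┃   
          ┠─────────┃│  9 │  4 │  8 │  3 │     ┃   
          ┃Date     ┃├────┼────┼────┼────┤     ┃   
          ┃─────────┃│ 10 │  6 │  5 │ 12 │     ┃   
          ┃2024-08-1┃├────┼────┼────┼────┤     ┃   
          ┃2024-08-2┃│ 13 │    │ 14 │ 15 │     ┃   
          ┃2024-11-2┃└────┴────┴────┴────┘     ┃   
          ┃2024-08-2┗━━━━━━━━━━━━━━━━━━━━━━━━━━┛   
          ┃2024-11-02│Active  │Bob Jone┃           
          ┃2024-04-21│Active  │Grace Jo┃           
          ┃2024-01-18│Inactive│Carol Da┃           
          ┃2024-01-24│Pending │Hank Smi┃           
          ┃2024-12-26│Closed  │Alice Ta┃           
          ┗━━━━━━━━━━━━━━━━━━━━━━━━━━━━┛           
                                                   
                                                   
                                                   
                                                   
                                                   
                                                   
                                                   


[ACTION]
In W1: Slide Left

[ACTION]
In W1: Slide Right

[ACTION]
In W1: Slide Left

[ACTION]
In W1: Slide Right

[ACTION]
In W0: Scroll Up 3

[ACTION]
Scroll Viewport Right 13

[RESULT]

━━━━━━━┃│  1 │ 11 │  7 │  2 │     ┃                
ataTabl┃├────┼────┼────┼────┤     ┃                
───────┃│  9 │  4 │  8 │  3 │     ┃                
te     ┃├────┼────┼────┼────┤     ┃                
───────┃│ 10 │  6 │  5 │ 12 │     ┃                
24-08-1┃├────┼────┼────┼────┤     ┃                
24-08-2┃│ 13 │    │ 14 │ 15 │     ┃                
24-11-2┃└────┴────┴────┴────┘     ┃                
24-08-2┗━━━━━━━━━━━━━━━━━━━━━━━━━━┛                
24-11-02│Active  │Bob Jone┃                        
24-04-21│Active  │Grace Jo┃                        
24-01-18│Inactive│Carol Da┃                        
24-01-24│Pending │Hank Smi┃                        
24-12-26│Closed  │Alice Ta┃                        
━━━━━━━━━━━━━━━━━━━━━━━━━━┛                        
                                                   
                                                   
                                                   
                                                   
                                                   
                                                   
                                                   


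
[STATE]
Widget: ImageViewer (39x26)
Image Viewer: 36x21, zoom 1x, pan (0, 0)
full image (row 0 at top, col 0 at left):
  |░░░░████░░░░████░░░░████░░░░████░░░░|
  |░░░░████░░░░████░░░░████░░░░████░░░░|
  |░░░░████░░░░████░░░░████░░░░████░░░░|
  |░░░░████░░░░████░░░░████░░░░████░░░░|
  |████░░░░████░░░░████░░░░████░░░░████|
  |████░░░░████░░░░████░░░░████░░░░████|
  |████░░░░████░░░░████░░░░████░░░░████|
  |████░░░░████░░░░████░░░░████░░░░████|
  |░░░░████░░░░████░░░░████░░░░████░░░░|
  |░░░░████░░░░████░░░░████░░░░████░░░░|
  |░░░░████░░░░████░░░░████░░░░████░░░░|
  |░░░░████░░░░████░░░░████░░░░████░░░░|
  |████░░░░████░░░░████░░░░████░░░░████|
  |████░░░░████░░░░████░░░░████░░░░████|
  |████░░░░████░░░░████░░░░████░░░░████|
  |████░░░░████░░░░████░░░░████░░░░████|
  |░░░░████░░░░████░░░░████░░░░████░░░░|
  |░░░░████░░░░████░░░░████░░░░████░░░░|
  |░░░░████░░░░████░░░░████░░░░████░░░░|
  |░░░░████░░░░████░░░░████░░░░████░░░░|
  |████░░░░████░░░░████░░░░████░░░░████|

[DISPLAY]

░░░░████░░░░████░░░░████░░░░████░░░░   
░░░░████░░░░████░░░░████░░░░████░░░░   
░░░░████░░░░████░░░░████░░░░████░░░░   
░░░░████░░░░████░░░░████░░░░████░░░░   
████░░░░████░░░░████░░░░████░░░░████   
████░░░░████░░░░████░░░░████░░░░████   
████░░░░████░░░░████░░░░████░░░░████   
████░░░░████░░░░████░░░░████░░░░████   
░░░░████░░░░████░░░░████░░░░████░░░░   
░░░░████░░░░████░░░░████░░░░████░░░░   
░░░░████░░░░████░░░░████░░░░████░░░░   
░░░░████░░░░████░░░░████░░░░████░░░░   
████░░░░████░░░░████░░░░████░░░░████   
████░░░░████░░░░████░░░░████░░░░████   
████░░░░████░░░░████░░░░████░░░░████   
████░░░░████░░░░████░░░░████░░░░████   
░░░░████░░░░████░░░░████░░░░████░░░░   
░░░░████░░░░████░░░░████░░░░████░░░░   
░░░░████░░░░████░░░░████░░░░████░░░░   
░░░░████░░░░████░░░░████░░░░████░░░░   
████░░░░████░░░░████░░░░████░░░░████   
                                       
                                       
                                       
                                       
                                       


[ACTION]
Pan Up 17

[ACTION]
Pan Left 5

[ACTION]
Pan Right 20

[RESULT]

████░░░░████░░░░                       
████░░░░████░░░░                       
████░░░░████░░░░                       
████░░░░████░░░░                       
░░░░████░░░░████                       
░░░░████░░░░████                       
░░░░████░░░░████                       
░░░░████░░░░████                       
████░░░░████░░░░                       
████░░░░████░░░░                       
████░░░░████░░░░                       
████░░░░████░░░░                       
░░░░████░░░░████                       
░░░░████░░░░████                       
░░░░████░░░░████                       
░░░░████░░░░████                       
████░░░░████░░░░                       
████░░░░████░░░░                       
████░░░░████░░░░                       
████░░░░████░░░░                       
░░░░████░░░░████                       
                                       
                                       
                                       
                                       
                                       


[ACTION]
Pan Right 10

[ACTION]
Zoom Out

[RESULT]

██░░░░                                 
██░░░░                                 
██░░░░                                 
██░░░░                                 
░░████                                 
░░████                                 
░░████                                 
░░████                                 
██░░░░                                 
██░░░░                                 
██░░░░                                 
██░░░░                                 
░░████                                 
░░████                                 
░░████                                 
░░████                                 
██░░░░                                 
██░░░░                                 
██░░░░                                 
██░░░░                                 
░░████                                 
                                       
                                       
                                       
                                       
                                       


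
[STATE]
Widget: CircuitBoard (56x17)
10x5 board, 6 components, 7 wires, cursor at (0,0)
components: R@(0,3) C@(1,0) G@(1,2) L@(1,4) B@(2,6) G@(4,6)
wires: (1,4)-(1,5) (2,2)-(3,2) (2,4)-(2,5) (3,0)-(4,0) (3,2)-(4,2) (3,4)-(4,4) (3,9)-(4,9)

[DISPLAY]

   0 1 2 3 4 5 6 7 8 9                                  
0  [.]          R                                       
                                                        
1   C       G       L ─ ·                               
                                                        
2           ·       · ─ ·   B                           
            │                                           
3   ·       ·       ·                   ·               
    │       │       │                   │               
4   ·       ·       ·       G           ·               
Cursor: (0,0)                                           
                                                        
                                                        
                                                        
                                                        
                                                        
                                                        


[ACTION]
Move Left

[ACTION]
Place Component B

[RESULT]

   0 1 2 3 4 5 6 7 8 9                                  
0  [B]          R                                       
                                                        
1   C       G       L ─ ·                               
                                                        
2           ·       · ─ ·   B                           
            │                                           
3   ·       ·       ·                   ·               
    │       │       │                   │               
4   ·       ·       ·       G           ·               
Cursor: (0,0)                                           
                                                        
                                                        
                                                        
                                                        
                                                        
                                                        


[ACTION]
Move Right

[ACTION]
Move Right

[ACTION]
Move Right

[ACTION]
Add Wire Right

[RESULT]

   0 1 2 3 4 5 6 7 8 9                                  
0   B          [R]─ ·                                   
                                                        
1   C       G       L ─ ·                               
                                                        
2           ·       · ─ ·   B                           
            │                                           
3   ·       ·       ·                   ·               
    │       │       │                   │               
4   ·       ·       ·       G           ·               
Cursor: (0,3)                                           
                                                        
                                                        
                                                        
                                                        
                                                        
                                                        


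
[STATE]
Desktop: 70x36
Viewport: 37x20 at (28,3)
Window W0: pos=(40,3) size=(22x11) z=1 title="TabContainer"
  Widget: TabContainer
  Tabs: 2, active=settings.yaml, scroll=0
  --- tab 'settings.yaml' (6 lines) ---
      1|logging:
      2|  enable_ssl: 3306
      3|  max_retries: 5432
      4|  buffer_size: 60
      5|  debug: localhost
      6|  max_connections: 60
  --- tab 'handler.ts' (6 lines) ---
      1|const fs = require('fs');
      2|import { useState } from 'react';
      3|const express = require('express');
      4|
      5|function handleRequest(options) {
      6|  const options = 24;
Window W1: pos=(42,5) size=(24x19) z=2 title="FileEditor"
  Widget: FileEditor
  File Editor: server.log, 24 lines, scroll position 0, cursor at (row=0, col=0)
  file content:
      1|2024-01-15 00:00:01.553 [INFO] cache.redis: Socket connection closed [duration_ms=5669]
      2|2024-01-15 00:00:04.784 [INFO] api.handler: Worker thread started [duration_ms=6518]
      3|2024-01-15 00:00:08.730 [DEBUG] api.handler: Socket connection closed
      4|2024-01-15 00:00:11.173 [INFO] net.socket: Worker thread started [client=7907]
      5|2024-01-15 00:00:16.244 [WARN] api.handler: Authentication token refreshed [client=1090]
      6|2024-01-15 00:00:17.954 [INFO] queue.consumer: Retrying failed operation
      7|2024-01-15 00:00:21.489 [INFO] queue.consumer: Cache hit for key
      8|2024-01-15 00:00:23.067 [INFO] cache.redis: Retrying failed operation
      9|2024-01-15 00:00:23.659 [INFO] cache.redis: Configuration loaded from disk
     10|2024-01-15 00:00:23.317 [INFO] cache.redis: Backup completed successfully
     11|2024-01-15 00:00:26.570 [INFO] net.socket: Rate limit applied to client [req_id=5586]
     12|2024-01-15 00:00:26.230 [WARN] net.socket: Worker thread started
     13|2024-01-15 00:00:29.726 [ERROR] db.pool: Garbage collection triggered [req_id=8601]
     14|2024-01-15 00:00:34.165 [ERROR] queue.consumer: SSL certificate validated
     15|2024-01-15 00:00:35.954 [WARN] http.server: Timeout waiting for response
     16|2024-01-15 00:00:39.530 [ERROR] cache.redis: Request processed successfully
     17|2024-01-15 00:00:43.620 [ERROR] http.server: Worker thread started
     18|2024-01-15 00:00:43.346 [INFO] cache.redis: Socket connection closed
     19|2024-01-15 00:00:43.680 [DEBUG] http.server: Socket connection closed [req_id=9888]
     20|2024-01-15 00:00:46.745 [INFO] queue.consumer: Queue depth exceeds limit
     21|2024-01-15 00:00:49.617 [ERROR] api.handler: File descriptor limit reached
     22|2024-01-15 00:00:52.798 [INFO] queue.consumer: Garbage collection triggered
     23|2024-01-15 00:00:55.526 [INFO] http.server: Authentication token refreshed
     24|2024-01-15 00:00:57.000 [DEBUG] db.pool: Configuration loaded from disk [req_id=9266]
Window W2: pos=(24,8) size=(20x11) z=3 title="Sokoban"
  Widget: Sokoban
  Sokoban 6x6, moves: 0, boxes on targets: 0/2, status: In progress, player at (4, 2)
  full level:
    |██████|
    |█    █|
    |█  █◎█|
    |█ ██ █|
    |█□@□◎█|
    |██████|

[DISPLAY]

            ┏━━━━━━━━━━━━━━━━━━━━┓   
            ┃ TabContainer       ┃   
            ┠─┏━━━━━━━━━━━━━━━━━━━━━━
            ┃[┃ FileEditor           
            ┃─┠──────────────────────
━━━━━━━━━━━━━━━┓024-01-15 00:00:01.5▲
koban          ┃024-01-15 00:00:04.7█
───────────────┨024-01-15 00:00:08.7░
███            ┃024-01-15 00:00:11.1░
  █            ┃024-01-15 00:00:16.2░
█◎█            ┃024-01-15 00:00:17.9░
█ █            ┃024-01-15 00:00:21.4░
□◎█            ┃024-01-15 00:00:23.0░
███            ┃024-01-15 00:00:23.6░
es: 0  0/2     ┃024-01-15 00:00:23.3░
━━━━━━━━━━━━━━━┛024-01-15 00:00:26.5░
              ┃2024-01-15 00:00:26.2░
              ┃2024-01-15 00:00:29.7░
              ┃2024-01-15 00:00:34.1░
              ┃2024-01-15 00:00:35.9▼


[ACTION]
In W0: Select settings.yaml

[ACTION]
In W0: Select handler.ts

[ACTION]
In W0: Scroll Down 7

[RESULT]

            ┏━━━━━━━━━━━━━━━━━━━━┓   
            ┃ TabContainer       ┃   
            ┠─┏━━━━━━━━━━━━━━━━━━━━━━
            ┃ ┃ FileEditor           
            ┃─┠──────────────────────
━━━━━━━━━━━━━━━┓024-01-15 00:00:01.5▲
koban          ┃024-01-15 00:00:04.7█
───────────────┨024-01-15 00:00:08.7░
███            ┃024-01-15 00:00:11.1░
  █            ┃024-01-15 00:00:16.2░
█◎█            ┃024-01-15 00:00:17.9░
█ █            ┃024-01-15 00:00:21.4░
□◎█            ┃024-01-15 00:00:23.0░
███            ┃024-01-15 00:00:23.6░
es: 0  0/2     ┃024-01-15 00:00:23.3░
━━━━━━━━━━━━━━━┛024-01-15 00:00:26.5░
              ┃2024-01-15 00:00:26.2░
              ┃2024-01-15 00:00:29.7░
              ┃2024-01-15 00:00:34.1░
              ┃2024-01-15 00:00:35.9▼


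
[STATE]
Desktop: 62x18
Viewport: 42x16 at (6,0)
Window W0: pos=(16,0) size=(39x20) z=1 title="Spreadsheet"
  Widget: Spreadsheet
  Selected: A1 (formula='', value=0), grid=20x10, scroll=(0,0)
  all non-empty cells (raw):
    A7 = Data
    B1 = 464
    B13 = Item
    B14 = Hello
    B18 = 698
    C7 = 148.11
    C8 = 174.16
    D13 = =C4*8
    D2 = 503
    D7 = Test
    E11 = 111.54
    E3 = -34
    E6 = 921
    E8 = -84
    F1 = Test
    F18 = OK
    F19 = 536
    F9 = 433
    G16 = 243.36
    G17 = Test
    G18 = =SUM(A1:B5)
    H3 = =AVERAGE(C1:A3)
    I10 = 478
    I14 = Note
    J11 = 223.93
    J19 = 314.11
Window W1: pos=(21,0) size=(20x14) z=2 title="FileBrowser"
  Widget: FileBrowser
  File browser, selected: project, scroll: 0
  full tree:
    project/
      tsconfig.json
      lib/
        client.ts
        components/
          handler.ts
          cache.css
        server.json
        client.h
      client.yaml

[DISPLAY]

          ┏━━━━┏━━━━━━━━━━━━━━━━━━┓━━━━━━━
          ┃ Spr┃ FileBrowser      ┃       
          ┠────┠──────────────────┨───────
          ┃A1: ┃> [-] project/    ┃       
          ┃    ┃    tsconfig.json ┃       
          ┃----┃    [+] lib/      ┃-------
          ┃  1 ┃    client.yaml   ┃   0   
          ┃  2 ┃                  ┃   0   
          ┃  3 ┃                  ┃   0   
          ┃  4 ┃                  ┃   0   
          ┃  5 ┃                  ┃   0   
          ┃  6 ┃                  ┃   0   
          ┃  7 ┃                  ┃8.11Tes
          ┃  8 ┗━━━━━━━━━━━━━━━━━━┛4.16   
          ┃  9        0       0       0   
          ┃ 10        0       0       0   


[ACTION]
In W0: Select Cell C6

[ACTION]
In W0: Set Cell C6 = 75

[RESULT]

          ┏━━━━┏━━━━━━━━━━━━━━━━━━┓━━━━━━━
          ┃ Spr┃ FileBrowser      ┃       
          ┠────┠──────────────────┨───────
          ┃C6: ┃> [-] project/    ┃       
          ┃    ┃    tsconfig.json ┃       
          ┃----┃    [+] lib/      ┃-------
          ┃  1 ┃    client.yaml   ┃   0   
          ┃  2 ┃                  ┃   0   
          ┃  3 ┃                  ┃   0   
          ┃  4 ┃                  ┃   0   
          ┃  5 ┃                  ┃   0   
          ┃  6 ┃                  ┃[75]   
          ┃  7 ┃                  ┃8.11Tes
          ┃  8 ┗━━━━━━━━━━━━━━━━━━┛4.16   
          ┃  9        0       0       0   
          ┃ 10        0       0       0   


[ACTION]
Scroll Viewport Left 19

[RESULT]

                ┏━━━━┏━━━━━━━━━━━━━━━━━━┓━
                ┃ Spr┃ FileBrowser      ┃ 
                ┠────┠──────────────────┨─
                ┃C6: ┃> [-] project/    ┃ 
                ┃    ┃    tsconfig.json ┃ 
                ┃----┃    [+] lib/      ┃-
                ┃  1 ┃    client.yaml   ┃ 
                ┃  2 ┃                  ┃ 
                ┃  3 ┃                  ┃ 
                ┃  4 ┃                  ┃ 
                ┃  5 ┃                  ┃ 
                ┃  6 ┃                  ┃[
                ┃  7 ┃                  ┃8
                ┃  8 ┗━━━━━━━━━━━━━━━━━━┛4
                ┃  9        0       0     
                ┃ 10        0       0     


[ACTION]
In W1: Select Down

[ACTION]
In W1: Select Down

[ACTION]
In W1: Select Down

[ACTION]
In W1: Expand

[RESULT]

                ┏━━━━┏━━━━━━━━━━━━━━━━━━┓━
                ┃ Spr┃ FileBrowser      ┃ 
                ┠────┠──────────────────┨─
                ┃C6: ┃  [-] project/    ┃ 
                ┃    ┃    tsconfig.json ┃ 
                ┃----┃    [+] lib/      ┃-
                ┃  1 ┃  > client.yaml   ┃ 
                ┃  2 ┃                  ┃ 
                ┃  3 ┃                  ┃ 
                ┃  4 ┃                  ┃ 
                ┃  5 ┃                  ┃ 
                ┃  6 ┃                  ┃[
                ┃  7 ┃                  ┃8
                ┃  8 ┗━━━━━━━━━━━━━━━━━━┛4
                ┃  9        0       0     
                ┃ 10        0       0     


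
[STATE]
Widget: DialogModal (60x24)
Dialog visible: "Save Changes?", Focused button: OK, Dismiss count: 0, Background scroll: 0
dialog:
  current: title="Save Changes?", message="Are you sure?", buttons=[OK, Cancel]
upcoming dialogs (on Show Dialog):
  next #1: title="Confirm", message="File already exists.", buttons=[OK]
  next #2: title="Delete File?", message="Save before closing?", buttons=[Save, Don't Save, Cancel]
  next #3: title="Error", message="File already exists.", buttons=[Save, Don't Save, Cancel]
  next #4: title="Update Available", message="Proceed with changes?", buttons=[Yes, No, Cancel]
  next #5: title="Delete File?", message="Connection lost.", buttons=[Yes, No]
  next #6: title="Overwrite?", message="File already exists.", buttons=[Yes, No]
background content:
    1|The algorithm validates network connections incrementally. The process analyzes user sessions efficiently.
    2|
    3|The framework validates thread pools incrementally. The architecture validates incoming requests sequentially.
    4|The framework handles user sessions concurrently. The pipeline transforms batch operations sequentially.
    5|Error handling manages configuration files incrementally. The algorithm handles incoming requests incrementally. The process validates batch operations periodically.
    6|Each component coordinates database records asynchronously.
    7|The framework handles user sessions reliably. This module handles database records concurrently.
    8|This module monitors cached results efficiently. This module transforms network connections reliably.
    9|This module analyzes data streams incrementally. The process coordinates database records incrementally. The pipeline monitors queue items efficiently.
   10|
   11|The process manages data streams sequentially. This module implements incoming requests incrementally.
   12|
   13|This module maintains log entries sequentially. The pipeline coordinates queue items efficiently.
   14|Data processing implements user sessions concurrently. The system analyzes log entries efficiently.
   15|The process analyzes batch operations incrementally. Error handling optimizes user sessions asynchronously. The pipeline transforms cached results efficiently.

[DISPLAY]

The algorithm validates network connections incrementally. T
                                                            
The framework validates thread pools incrementally. The arch
The framework handles user sessions concurrently. The pipeli
Error handling manages configuration files incrementally. Th
Each component coordinates database records asynchronously. 
The framework handles user sessions reliably. This module ha
This module monitors cached results efficiently. This module
This module analyzes data streams incrementally. The process
                     ┌───────────────┐                      
The process manages d│ Save Changes? │ntially. This module i
                     │ Are you sure? │                      
This module maintains│ [OK]  Cancel  │entially. The pipeline
Data processing imple└───────────────┘ns concurrently. The s
The process analyzes batch operations incrementally. Error h
                                                            
                                                            
                                                            
                                                            
                                                            
                                                            
                                                            
                                                            
                                                            


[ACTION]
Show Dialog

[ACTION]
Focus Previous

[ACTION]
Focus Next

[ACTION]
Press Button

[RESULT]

The algorithm validates network connections incrementally. T
                                                            
The framework validates thread pools incrementally. The arch
The framework handles user sessions concurrently. The pipeli
Error handling manages configuration files incrementally. Th
Each component coordinates database records asynchronously. 
The framework handles user sessions reliably. This module ha
This module monitors cached results efficiently. This module
This module analyzes data streams incrementally. The process
                                                            
The process manages data streams sequentially. This module i
                                                            
This module maintains log entries sequentially. The pipeline
Data processing implements user sessions concurrently. The s
The process analyzes batch operations incrementally. Error h
                                                            
                                                            
                                                            
                                                            
                                                            
                                                            
                                                            
                                                            
                                                            


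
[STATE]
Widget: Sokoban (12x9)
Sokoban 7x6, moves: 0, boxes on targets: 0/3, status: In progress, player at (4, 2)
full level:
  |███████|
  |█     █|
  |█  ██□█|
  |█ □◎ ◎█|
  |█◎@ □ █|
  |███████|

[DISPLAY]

███████     
█     █     
█  ██□█     
█ □◎ ◎█     
█◎@ □ █     
███████     
Moves: 0  0/
            
            


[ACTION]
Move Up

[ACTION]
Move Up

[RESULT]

███████     
█ □   █     
█ @██□█     
█  ◎ ◎█     
█◎  □ █     
███████     
Moves: 2  0/
            
            


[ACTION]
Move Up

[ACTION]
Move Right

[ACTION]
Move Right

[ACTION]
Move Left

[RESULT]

███████     
█ □   █     
█@ ██□█     
█  ◎ ◎█     
█◎  □ █     
███████     
Moves: 3  0/
            
            


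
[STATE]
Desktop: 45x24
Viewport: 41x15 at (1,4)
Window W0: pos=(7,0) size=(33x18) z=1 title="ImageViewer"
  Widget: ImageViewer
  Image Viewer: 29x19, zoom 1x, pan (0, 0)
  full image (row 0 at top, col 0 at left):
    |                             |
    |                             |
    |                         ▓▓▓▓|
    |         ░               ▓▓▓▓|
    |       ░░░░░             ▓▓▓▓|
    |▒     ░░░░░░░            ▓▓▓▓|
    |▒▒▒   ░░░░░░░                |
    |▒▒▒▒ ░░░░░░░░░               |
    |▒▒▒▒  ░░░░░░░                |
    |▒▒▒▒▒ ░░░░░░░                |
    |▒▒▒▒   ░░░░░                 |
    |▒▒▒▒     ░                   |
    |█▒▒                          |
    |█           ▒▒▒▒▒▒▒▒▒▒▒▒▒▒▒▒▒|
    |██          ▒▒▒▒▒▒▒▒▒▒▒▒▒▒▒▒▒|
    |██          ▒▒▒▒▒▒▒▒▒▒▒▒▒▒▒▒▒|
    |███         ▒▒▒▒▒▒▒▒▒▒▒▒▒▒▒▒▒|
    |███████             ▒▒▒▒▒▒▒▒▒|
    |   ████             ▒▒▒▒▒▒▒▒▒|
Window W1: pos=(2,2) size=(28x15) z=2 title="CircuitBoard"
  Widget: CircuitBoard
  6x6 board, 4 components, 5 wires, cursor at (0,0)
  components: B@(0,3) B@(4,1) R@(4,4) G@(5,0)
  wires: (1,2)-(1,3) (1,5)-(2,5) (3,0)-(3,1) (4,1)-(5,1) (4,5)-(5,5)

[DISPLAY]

 ┠──────────────────────────┨         ┃  
 ┃   0 1 2 3 4 5            ┃   ▓▓▓▓  ┃  
 ┃0  [.]          B         ┃   ▓▓▓▓  ┃  
 ┃                          ┃   ▓▓▓▓  ┃  
 ┃1           · ─ ·       · ┃   ▓▓▓▓  ┃  
 ┃                        │ ┃         ┃  
 ┃2                       · ┃         ┃  
 ┃                          ┃         ┃  
 ┃3   · ─ ·                 ┃         ┃  
 ┃                          ┃         ┃  
 ┃4       B           R   · ┃         ┃  
 ┃        │               │ ┃         ┃  
 ┗━━━━━━━━━━━━━━━━━━━━━━━━━━┛▒▒▒▒▒▒▒  ┃  
      ┗━━━━━━━━━━━━━━━━━━━━━━━━━━━━━━━┛  
                                         


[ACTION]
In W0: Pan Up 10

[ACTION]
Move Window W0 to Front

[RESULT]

 ┠────┃                               ┃  
 ┃   0┃                         ▓▓▓▓  ┃  
 ┃0  [┃         ░               ▓▓▓▓  ┃  
 ┃    ┃       ░░░░░             ▓▓▓▓  ┃  
 ┃1   ┃▒     ░░░░░░░            ▓▓▓▓  ┃  
 ┃    ┃▒▒▒   ░░░░░░░                  ┃  
 ┃2   ┃▒▒▒▒ ░░░░░░░░░                 ┃  
 ┃    ┃▒▒▒▒  ░░░░░░░                  ┃  
 ┃3   ┃▒▒▒▒▒ ░░░░░░░                  ┃  
 ┃    ┃▒▒▒▒   ░░░░░                   ┃  
 ┃4   ┃▒▒▒▒     ░                     ┃  
 ┃    ┃█▒▒                            ┃  
 ┗━━━━┃█           ▒▒▒▒▒▒▒▒▒▒▒▒▒▒▒▒▒  ┃  
      ┗━━━━━━━━━━━━━━━━━━━━━━━━━━━━━━━┛  
                                         


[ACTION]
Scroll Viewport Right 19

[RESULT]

───┃                               ┃     
  0┃                         ▓▓▓▓  ┃     
  [┃         ░               ▓▓▓▓  ┃     
   ┃       ░░░░░             ▓▓▓▓  ┃     
   ┃▒     ░░░░░░░            ▓▓▓▓  ┃     
   ┃▒▒▒   ░░░░░░░                  ┃     
   ┃▒▒▒▒ ░░░░░░░░░                 ┃     
   ┃▒▒▒▒  ░░░░░░░                  ┃     
   ┃▒▒▒▒▒ ░░░░░░░                  ┃     
   ┃▒▒▒▒   ░░░░░                   ┃     
   ┃▒▒▒▒     ░                     ┃     
   ┃█▒▒                            ┃     
━━━┃█           ▒▒▒▒▒▒▒▒▒▒▒▒▒▒▒▒▒  ┃     
   ┗━━━━━━━━━━━━━━━━━━━━━━━━━━━━━━━┛     
                                         


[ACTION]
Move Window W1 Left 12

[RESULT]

───┃                               ┃     
0 1┃                         ▓▓▓▓  ┃     
[.]┃         ░               ▓▓▓▓  ┃     
   ┃       ░░░░░             ▓▓▓▓  ┃     
   ┃▒     ░░░░░░░            ▓▓▓▓  ┃     
   ┃▒▒▒   ░░░░░░░                  ┃     
   ┃▒▒▒▒ ░░░░░░░░░                 ┃     
   ┃▒▒▒▒  ░░░░░░░                  ┃     
 · ┃▒▒▒▒▒ ░░░░░░░                  ┃     
   ┃▒▒▒▒   ░░░░░                   ┃     
   ┃▒▒▒▒     ░                     ┃     
   ┃█▒▒                            ┃     
━━━┃█           ▒▒▒▒▒▒▒▒▒▒▒▒▒▒▒▒▒  ┃     
   ┗━━━━━━━━━━━━━━━━━━━━━━━━━━━━━━━┛     
                                         


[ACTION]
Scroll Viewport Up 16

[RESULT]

   ┏━━━━━━━━━━━━━━━━━━━━━━━━━━━━━━━┓     
   ┃ ImageViewer                   ┃     
━━━┠───────────────────────────────┨     
rcu┃                               ┃     
───┃                               ┃     
0 1┃                         ▓▓▓▓  ┃     
[.]┃         ░               ▓▓▓▓  ┃     
   ┃       ░░░░░             ▓▓▓▓  ┃     
   ┃▒     ░░░░░░░            ▓▓▓▓  ┃     
   ┃▒▒▒   ░░░░░░░                  ┃     
   ┃▒▒▒▒ ░░░░░░░░░                 ┃     
   ┃▒▒▒▒  ░░░░░░░                  ┃     
 · ┃▒▒▒▒▒ ░░░░░░░                  ┃     
   ┃▒▒▒▒   ░░░░░                   ┃     
   ┃▒▒▒▒     ░                     ┃     
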